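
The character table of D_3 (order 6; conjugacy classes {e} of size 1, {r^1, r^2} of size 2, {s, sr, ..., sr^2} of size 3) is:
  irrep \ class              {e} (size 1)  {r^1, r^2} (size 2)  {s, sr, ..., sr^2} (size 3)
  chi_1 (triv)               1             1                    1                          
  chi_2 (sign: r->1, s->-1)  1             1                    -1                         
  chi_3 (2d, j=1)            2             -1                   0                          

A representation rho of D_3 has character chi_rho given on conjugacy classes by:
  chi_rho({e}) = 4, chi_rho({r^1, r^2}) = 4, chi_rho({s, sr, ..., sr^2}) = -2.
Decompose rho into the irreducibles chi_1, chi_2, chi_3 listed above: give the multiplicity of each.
Multiplicities: chi_1: 1, chi_2: 3, chi_3: 0.

Reasoning: Use <chi_rho, chi> = (1/|G|) sum_C |C| * chi_rho(C) * conj(chi(C)) with |G| = 6 for each irreducible chi in the table:
  <chi_rho, chi_1> = (1/6)[1*(4)*conj(1) + 2*(4)*conj(1) + 3*(-2)*conj(1)]
      = (1/6)[(4) + (8) + (-6)] = 6/6 = 1
  <chi_rho, chi_2> = (1/6)[1*(4)*conj(1) + 2*(4)*conj(1) + 3*(-2)*conj(-1)]
      = (1/6)[(4) + (8) + (6)] = 18/6 = 3
  <chi_rho, chi_3> = (1/6)[1*(4)*conj(2) + 2*(4)*conj(-1) + 3*(-2)*conj(0)]
      = (1/6)[(8) + (-8) + (0)] = 0/6 = 0
Dimension check: dim(rho) = sum (mult * dim) = 1*1 + 3*1 + 0*2 = 4 = chi_rho(e) = 4.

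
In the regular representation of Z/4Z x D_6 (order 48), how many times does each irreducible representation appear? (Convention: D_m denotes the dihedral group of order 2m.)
Each irreducible V_i of dimension d_i appears with multiplicity d_i, i.e. rho_reg = (direct sum over all irreducibles V_i) d_i V_i. The irreducible dimensions for Z/4Z x D_6 are 1, 1, 1, 1, 1, 1, 1, 1, 1, 1, 1, 1, 1, 1, 1, 1, 2, 2, 2, 2, 2, 2, 2, 2: 16 irreducibles of dimension 1, each with multiplicity 1; 8 irreducibles of dimension 2, each with multiplicity 2. Total dimension 16*1*1 + 8*2*2 = 48 = |G|.

Explanation: General theorem: in the regular representation of a finite group G, each irreducible appears with multiplicity equal to its dimension. Check: dim(rho_reg) = sum d_i^2 = 1 + 1 + 1 + 1 + 1 + 1 + 1 + 1 + 1 + 1 + 1 + 1 + 1 + 1 + 1 + 1 + 4 + 4 + 4 + 4 + 4 + 4 + 4 + 4 = 48 = |G|.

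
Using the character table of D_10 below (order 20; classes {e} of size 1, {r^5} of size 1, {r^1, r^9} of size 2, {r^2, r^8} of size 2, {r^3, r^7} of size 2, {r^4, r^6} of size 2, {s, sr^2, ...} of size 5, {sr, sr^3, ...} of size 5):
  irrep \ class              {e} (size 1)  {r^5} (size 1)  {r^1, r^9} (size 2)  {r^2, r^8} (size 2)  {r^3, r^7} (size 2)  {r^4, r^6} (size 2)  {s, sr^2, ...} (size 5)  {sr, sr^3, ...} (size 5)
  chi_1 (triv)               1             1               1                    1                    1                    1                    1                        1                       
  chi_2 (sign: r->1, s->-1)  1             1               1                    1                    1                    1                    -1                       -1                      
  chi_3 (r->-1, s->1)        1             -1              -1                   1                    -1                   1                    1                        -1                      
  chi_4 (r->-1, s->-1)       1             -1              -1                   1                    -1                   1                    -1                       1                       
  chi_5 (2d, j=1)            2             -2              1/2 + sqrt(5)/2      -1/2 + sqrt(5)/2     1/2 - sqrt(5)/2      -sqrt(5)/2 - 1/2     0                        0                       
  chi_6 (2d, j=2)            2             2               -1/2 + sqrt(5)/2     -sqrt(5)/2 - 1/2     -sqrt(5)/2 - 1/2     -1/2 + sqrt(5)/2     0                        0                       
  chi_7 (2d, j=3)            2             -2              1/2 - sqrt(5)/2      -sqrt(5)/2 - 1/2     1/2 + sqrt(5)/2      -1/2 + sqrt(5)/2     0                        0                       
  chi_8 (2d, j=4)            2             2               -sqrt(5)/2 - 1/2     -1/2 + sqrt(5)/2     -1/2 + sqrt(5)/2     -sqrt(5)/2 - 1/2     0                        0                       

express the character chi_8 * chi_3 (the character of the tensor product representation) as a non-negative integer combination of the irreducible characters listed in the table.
chi_8 tensor chi_3 = chi_5 (all other irreducibles have multiplicity 0).

Proof sketch: The character of a tensor product is the pointwise product (chi_8 * chi_3)(C) = chi_8(C) * chi_3(C):
  {e}: (2)*(1), {r^5}: (2)*(-1), {r^1, r^9}: (-sqrt(5)/2 - 1/2)*(-1), {r^2, r^8}: (-1/2 + sqrt(5)/2)*(1), {r^3, r^7}: (-1/2 + sqrt(5)/2)*(-1), {r^4, r^6}: (-sqrt(5)/2 - 1/2)*(1), {s, sr^2, ...}: (0)*(1), {sr, sr^3, ...}: (0)*(-1)
so (chi_8 * chi_3) takes values
  {e} -> 2, {r^5} -> -2, {r^1, r^9} -> 1/2 + sqrt(5)/2, {r^2, r^8} -> -1/2 + sqrt(5)/2, {r^3, r^7} -> 1/2 - sqrt(5)/2, {r^4, r^6} -> -sqrt(5)/2 - 1/2, {s, sr^2, ...} -> 0, {sr, sr^3, ...} -> 0.
Now take the inner product of this character with each irreducible chi from the table, <chi_8*chi_3, chi> = (1/20) sum_C |C| (chi_8*chi_3)(C) conj(chi(C)):
  <chi_8*chi_3, chi_1> = (1/20)[1*(2)*conj(1) + 1*(-2)*conj(1) + 2*(1/2 + sqrt(5)/2)*conj(1) + 2*(-1/2 + sqrt(5)/2)*conj(1) + 2*(1/2 - sqrt(5)/2)*conj(1) + 2*(-sqrt(5)/2 - 1/2)*conj(1) + 5*(0)*conj(1) + 5*(0)*conj(1)]
      = (1/20)[(2) + (-2) + (1 + sqrt(5)) + (-1 + sqrt(5)) + (1 - sqrt(5)) + (-sqrt(5) - 1) + (0) + (0)] = 0/20 = 0
  <chi_8*chi_3, chi_2> = (1/20)[1*(2)*conj(1) + 1*(-2)*conj(1) + 2*(1/2 + sqrt(5)/2)*conj(1) + 2*(-1/2 + sqrt(5)/2)*conj(1) + 2*(1/2 - sqrt(5)/2)*conj(1) + 2*(-sqrt(5)/2 - 1/2)*conj(1) + 5*(0)*conj(-1) + 5*(0)*conj(-1)]
      = (1/20)[(2) + (-2) + (1 + sqrt(5)) + (-1 + sqrt(5)) + (1 - sqrt(5)) + (-sqrt(5) - 1) + (0) + (0)] = 0/20 = 0
  <chi_8*chi_3, chi_3> = (1/20)[1*(2)*conj(1) + 1*(-2)*conj(-1) + 2*(1/2 + sqrt(5)/2)*conj(-1) + 2*(-1/2 + sqrt(5)/2)*conj(1) + 2*(1/2 - sqrt(5)/2)*conj(-1) + 2*(-sqrt(5)/2 - 1/2)*conj(1) + 5*(0)*conj(1) + 5*(0)*conj(-1)]
      = (1/20)[(2) + (2) + (-sqrt(5) - 1) + (-1 + sqrt(5)) + (-1 + sqrt(5)) + (-sqrt(5) - 1) + (0) + (0)] = 0/20 = 0
  <chi_8*chi_3, chi_4> = (1/20)[1*(2)*conj(1) + 1*(-2)*conj(-1) + 2*(1/2 + sqrt(5)/2)*conj(-1) + 2*(-1/2 + sqrt(5)/2)*conj(1) + 2*(1/2 - sqrt(5)/2)*conj(-1) + 2*(-sqrt(5)/2 - 1/2)*conj(1) + 5*(0)*conj(-1) + 5*(0)*conj(1)]
      = (1/20)[(2) + (2) + (-sqrt(5) - 1) + (-1 + sqrt(5)) + (-1 + sqrt(5)) + (-sqrt(5) - 1) + (0) + (0)] = 0/20 = 0
  <chi_8*chi_3, chi_5> = (1/20)[1*(2)*conj(2) + 1*(-2)*conj(-2) + 2*(1/2 + sqrt(5)/2)*conj(1/2 + sqrt(5)/2) + 2*(-1/2 + sqrt(5)/2)*conj(-1/2 + sqrt(5)/2) + 2*(1/2 - sqrt(5)/2)*conj(1/2 - sqrt(5)/2) + 2*(-sqrt(5)/2 - 1/2)*conj(-sqrt(5)/2 - 1/2) + 5*(0)*conj(0) + 5*(0)*conj(0)]
      = (1/20)[(4) + (4) + (sqrt(5) + 3) + (3 - sqrt(5)) + (3 - sqrt(5)) + (sqrt(5) + 3) + (0) + (0)] = 20/20 = 1
  <chi_8*chi_3, chi_6> = (1/20)[1*(2)*conj(2) + 1*(-2)*conj(2) + 2*(1/2 + sqrt(5)/2)*conj(-1/2 + sqrt(5)/2) + 2*(-1/2 + sqrt(5)/2)*conj(-sqrt(5)/2 - 1/2) + 2*(1/2 - sqrt(5)/2)*conj(-sqrt(5)/2 - 1/2) + 2*(-sqrt(5)/2 - 1/2)*conj(-1/2 + sqrt(5)/2) + 5*(0)*conj(0) + 5*(0)*conj(0)]
      = (1/20)[(4) + (-4) + (2) + (-2) + (2) + (-2) + (0) + (0)] = 0/20 = 0
  <chi_8*chi_3, chi_7> = (1/20)[1*(2)*conj(2) + 1*(-2)*conj(-2) + 2*(1/2 + sqrt(5)/2)*conj(1/2 - sqrt(5)/2) + 2*(-1/2 + sqrt(5)/2)*conj(-sqrt(5)/2 - 1/2) + 2*(1/2 - sqrt(5)/2)*conj(1/2 + sqrt(5)/2) + 2*(-sqrt(5)/2 - 1/2)*conj(-1/2 + sqrt(5)/2) + 5*(0)*conj(0) + 5*(0)*conj(0)]
      = (1/20)[(4) + (4) + (-2) + (-2) + (-2) + (-2) + (0) + (0)] = 0/20 = 0
  <chi_8*chi_3, chi_8> = (1/20)[1*(2)*conj(2) + 1*(-2)*conj(2) + 2*(1/2 + sqrt(5)/2)*conj(-sqrt(5)/2 - 1/2) + 2*(-1/2 + sqrt(5)/2)*conj(-1/2 + sqrt(5)/2) + 2*(1/2 - sqrt(5)/2)*conj(-1/2 + sqrt(5)/2) + 2*(-sqrt(5)/2 - 1/2)*conj(-sqrt(5)/2 - 1/2) + 5*(0)*conj(0) + 5*(0)*conj(0)]
      = (1/20)[(4) + (-4) + (-3 - sqrt(5)) + (3 - sqrt(5)) + (-3 + sqrt(5)) + (sqrt(5) + 3) + (0) + (0)] = 0/20 = 0
Hence the multiplicities are chi_5: 1. Dimension check: dim(chi_8)*dim(chi_3) = 2*1 = 2 and sum (mult * dim) = 1*2 = 2.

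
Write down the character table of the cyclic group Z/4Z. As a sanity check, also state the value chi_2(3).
Character table of Z/4Z (irreps indexed chi_0,...,chi_3 with chi_k(m) = zeta_4^(k*m), zeta_4 = exp(2*pi*i/4)):
  irrep \ class  {0} (size 1)  {1} (size 1)  {2} (size 1)  {3} (size 1)
  chi_0          1             1             1             1           
  chi_1          1             I             -1            -I          
  chi_2          1             -1            1             -1          
  chi_3          1             -I            -1            I           

Spot check: chi_2(3) = zeta_4^(2*3) = zeta_4^6 = -1.

Z/4Z is abelian, so all 4 irreducible complex representations are 1-dimensional. They are given by chi_k(m) = zeta_4^(k*m) for k = 0,...,3. Row orthogonality: sum_m chi_k(m) conj(chi_l(m)) = 4 * [k = l].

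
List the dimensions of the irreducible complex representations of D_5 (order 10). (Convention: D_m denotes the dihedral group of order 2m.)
Dimensions: 1, 1, 2, 2

Reasoning: There are 4 irreducibles (= number of conjugacy classes). Their dimensions d_i satisfy sum d_i^2 = |G| = 10: 1 + 1 + 4 + 4 = 10.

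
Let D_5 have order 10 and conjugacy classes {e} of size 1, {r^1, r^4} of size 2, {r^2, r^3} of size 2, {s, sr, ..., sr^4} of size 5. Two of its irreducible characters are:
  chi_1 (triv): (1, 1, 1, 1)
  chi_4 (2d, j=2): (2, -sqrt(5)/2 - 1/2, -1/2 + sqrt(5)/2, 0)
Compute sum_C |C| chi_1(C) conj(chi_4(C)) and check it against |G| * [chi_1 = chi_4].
Sum = 0; so <chi_1, chi_4> = 0 (distinct irreducibles are orthogonal).

Solution. Compute term by term over conjugacy classes (|C| * chi_1(C) * conj(chi_4(C))):
  1*(1)*conj(2) + 2*(1)*conj(-sqrt(5)/2 - 1/2) + 2*(1)*conj(-1/2 + sqrt(5)/2) + 5*(1)*conj(0)
  = (2) + (-sqrt(5) - 1) + (-1 + sqrt(5)) + (0)
  = 0.
Dividing by |G| = 10 gives 0/10 = 0, matching the row-orthogonality relation <chi_1, chi_4> = [chi_1 = chi_4].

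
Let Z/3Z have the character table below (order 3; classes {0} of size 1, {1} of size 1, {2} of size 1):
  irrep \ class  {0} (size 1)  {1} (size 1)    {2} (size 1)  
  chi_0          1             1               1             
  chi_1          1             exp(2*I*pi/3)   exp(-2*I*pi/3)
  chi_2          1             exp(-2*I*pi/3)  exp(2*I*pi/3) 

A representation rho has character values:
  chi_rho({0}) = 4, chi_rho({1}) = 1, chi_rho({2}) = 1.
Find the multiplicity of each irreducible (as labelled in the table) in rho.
Multiplicities: chi_0: 2, chi_1: 1, chi_2: 1.

Proof sketch: Use <chi_rho, chi> = (1/|G|) sum_C |C| * chi_rho(C) * conj(chi(C)) with |G| = 3 for each irreducible chi in the table:
  <chi_rho, chi_0> = (1/3)[1*(4)*conj(1) + 1*(1)*conj(1) + 1*(1)*conj(1)]
      = (1/3)[(4) + (1) + (1)] = 6/3 = 2
  <chi_rho, chi_1> = (1/3)[1*(4)*conj(1) + 1*(1)*conj(exp(2*I*pi/3)) + 1*(1)*conj(exp(-2*I*pi/3))]
      = (1/3)[(4) + (1 + 2*exp(-2*I*pi/3) + exp(2*I*pi/3)) + (1 + exp(-2*I*pi/3) + 2*exp(2*I*pi/3))] = 3/3 = 1
  <chi_rho, chi_2> = (1/3)[1*(4)*conj(1) + 1*(1)*conj(exp(-2*I*pi/3)) + 1*(1)*conj(exp(2*I*pi/3))]
      = (1/3)[(4) + (1 + exp(-2*I*pi/3) + 2*exp(2*I*pi/3)) + (1 + 2*exp(-2*I*pi/3) + exp(2*I*pi/3))] = 3/3 = 1
(Exp terms are combined using exp(i*s)*conj(exp(i*t)) = exp(i*(s-t)), and sums of them are collapsed using the identity that for every m > 1 the m distinct m-th roots of unity sum to 0, e.g. 1 + exp(2*I*pi/3) + exp(-2*I*pi/3) = 0.)
Dimension check: dim(rho) = sum (mult * dim) = 2*1 + 1*1 + 1*1 = 4 = chi_rho(e) = 4.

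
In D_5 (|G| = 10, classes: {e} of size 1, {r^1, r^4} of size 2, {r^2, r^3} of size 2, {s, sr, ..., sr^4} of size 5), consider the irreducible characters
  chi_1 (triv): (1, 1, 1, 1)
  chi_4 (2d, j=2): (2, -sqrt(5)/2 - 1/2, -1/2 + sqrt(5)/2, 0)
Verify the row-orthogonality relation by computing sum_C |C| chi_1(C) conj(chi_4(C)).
Sum = 0; so <chi_1, chi_4> = 0 (distinct irreducibles are orthogonal).

Working: Compute term by term over conjugacy classes (|C| * chi_1(C) * conj(chi_4(C))):
  1*(1)*conj(2) + 2*(1)*conj(-sqrt(5)/2 - 1/2) + 2*(1)*conj(-1/2 + sqrt(5)/2) + 5*(1)*conj(0)
  = (2) + (-sqrt(5) - 1) + (-1 + sqrt(5)) + (0)
  = 0.
Dividing by |G| = 10 gives 0/10 = 0, matching the row-orthogonality relation <chi_1, chi_4> = [chi_1 = chi_4].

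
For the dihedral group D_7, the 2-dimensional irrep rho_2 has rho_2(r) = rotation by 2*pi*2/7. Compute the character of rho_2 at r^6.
chi_{rho_2}(r^6) = 2*cos(2*pi*2*6/7) = -2*cos(3*pi/7)

Derivation: rho_2(r^6) is rotation by angle 2*pi*2*6/7, whose trace is 2*cos(2*pi*2*6/7) = -2*cos(3*pi/7).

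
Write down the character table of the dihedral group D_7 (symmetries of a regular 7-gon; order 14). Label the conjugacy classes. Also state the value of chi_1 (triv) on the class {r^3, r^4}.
Conjugacy classes: {e} of size 1, {r^1, r^6} of size 2, {r^2, r^5} of size 2, {r^3, r^4} of size 2, {s, sr, ..., sr^6} of size 7.
Character table:
  irrep \ class              {e} (size 1)  {r^1, r^6} (size 2)  {r^2, r^5} (size 2)  {r^3, r^4} (size 2)  {s, sr, ..., sr^6} (size 7)
  chi_1 (triv)               1             1                    1                    1                    1                          
  chi_2 (sign: r->1, s->-1)  1             1                    1                    1                    -1                         
  chi_3 (2d, j=1)            2             2*cos(2*pi/7)        -2*cos(3*pi/7)       -2*cos(pi/7)         0                          
  chi_4 (2d, j=2)            2             -2*cos(3*pi/7)       -2*cos(pi/7)         2*cos(2*pi/7)        0                          
  chi_5 (2d, j=3)            2             -2*cos(pi/7)         2*cos(2*pi/7)        -2*cos(3*pi/7)       0                          

Spot check: chi_1 (triv) on {r^3, r^4} = 1.

Why: D_7 has order 2*7 = 14 with 5 conjugacy classes, hence 5 irreducibles. Sum of squared dims 1 + 1 + 4 + 4 + 4 = 14 = |G|. Linear characters come from the abelianisation; the 2-dimensional irreps have character r^k -> 2*cos(2*pi*j*k/7), reflections -> 0.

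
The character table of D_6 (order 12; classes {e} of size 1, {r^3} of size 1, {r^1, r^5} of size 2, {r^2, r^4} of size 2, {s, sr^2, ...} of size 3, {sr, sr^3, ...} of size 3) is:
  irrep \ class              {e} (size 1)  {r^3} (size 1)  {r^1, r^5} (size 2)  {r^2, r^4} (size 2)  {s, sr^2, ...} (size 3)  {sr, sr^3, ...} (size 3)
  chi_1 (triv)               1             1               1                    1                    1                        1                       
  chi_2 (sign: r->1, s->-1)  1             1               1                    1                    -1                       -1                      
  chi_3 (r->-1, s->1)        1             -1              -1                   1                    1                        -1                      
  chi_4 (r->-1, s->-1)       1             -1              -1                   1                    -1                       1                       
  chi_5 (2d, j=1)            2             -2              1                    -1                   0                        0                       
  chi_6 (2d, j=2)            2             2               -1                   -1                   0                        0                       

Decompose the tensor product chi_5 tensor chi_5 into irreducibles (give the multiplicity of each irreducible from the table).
chi_5 tensor chi_5 = chi_1 + chi_2 + chi_6 (all other irreducibles have multiplicity 0).

Why: The character of a tensor product is the pointwise product (chi_5 * chi_5)(C) = chi_5(C) * chi_5(C):
  {e}: (2)*(2), {r^3}: (-2)*(-2), {r^1, r^5}: (1)*(1), {r^2, r^4}: (-1)*(-1), {s, sr^2, ...}: (0)*(0), {sr, sr^3, ...}: (0)*(0)
so (chi_5 * chi_5) takes values
  {e} -> 4, {r^3} -> 4, {r^1, r^5} -> 1, {r^2, r^4} -> 1, {s, sr^2, ...} -> 0, {sr, sr^3, ...} -> 0.
Now take the inner product of this character with each irreducible chi from the table, <chi_5*chi_5, chi> = (1/12) sum_C |C| (chi_5*chi_5)(C) conj(chi(C)):
  <chi_5*chi_5, chi_1> = (1/12)[1*(4)*conj(1) + 1*(4)*conj(1) + 2*(1)*conj(1) + 2*(1)*conj(1) + 3*(0)*conj(1) + 3*(0)*conj(1)]
      = (1/12)[(4) + (4) + (2) + (2) + (0) + (0)] = 12/12 = 1
  <chi_5*chi_5, chi_2> = (1/12)[1*(4)*conj(1) + 1*(4)*conj(1) + 2*(1)*conj(1) + 2*(1)*conj(1) + 3*(0)*conj(-1) + 3*(0)*conj(-1)]
      = (1/12)[(4) + (4) + (2) + (2) + (0) + (0)] = 12/12 = 1
  <chi_5*chi_5, chi_3> = (1/12)[1*(4)*conj(1) + 1*(4)*conj(-1) + 2*(1)*conj(-1) + 2*(1)*conj(1) + 3*(0)*conj(1) + 3*(0)*conj(-1)]
      = (1/12)[(4) + (-4) + (-2) + (2) + (0) + (0)] = 0/12 = 0
  <chi_5*chi_5, chi_4> = (1/12)[1*(4)*conj(1) + 1*(4)*conj(-1) + 2*(1)*conj(-1) + 2*(1)*conj(1) + 3*(0)*conj(-1) + 3*(0)*conj(1)]
      = (1/12)[(4) + (-4) + (-2) + (2) + (0) + (0)] = 0/12 = 0
  <chi_5*chi_5, chi_5> = (1/12)[1*(4)*conj(2) + 1*(4)*conj(-2) + 2*(1)*conj(1) + 2*(1)*conj(-1) + 3*(0)*conj(0) + 3*(0)*conj(0)]
      = (1/12)[(8) + (-8) + (2) + (-2) + (0) + (0)] = 0/12 = 0
  <chi_5*chi_5, chi_6> = (1/12)[1*(4)*conj(2) + 1*(4)*conj(2) + 2*(1)*conj(-1) + 2*(1)*conj(-1) + 3*(0)*conj(0) + 3*(0)*conj(0)]
      = (1/12)[(8) + (8) + (-2) + (-2) + (0) + (0)] = 12/12 = 1
Hence the multiplicities are chi_1: 1, chi_2: 1, chi_6: 1. Dimension check: dim(chi_5)*dim(chi_5) = 2*2 = 4 and sum (mult * dim) = 1*1 + 1*1 + 1*2 = 4.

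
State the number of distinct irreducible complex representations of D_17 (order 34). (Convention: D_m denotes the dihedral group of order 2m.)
10

Justification: The number of irreducible complex representations of a finite group equals its number of conjugacy classes. D_17 has 10 conjugacy classes ((n+3)/2 for n odd), so D_17 (order 34) has exactly 10 irreducible complex representations.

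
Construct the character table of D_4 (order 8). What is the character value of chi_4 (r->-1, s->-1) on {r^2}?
Conjugacy classes: {e} of size 1, {r^2} of size 1, {r^1, r^3} of size 2, {s, sr^2, ...} of size 2, {sr, sr^3, ...} of size 2.
Character table:
  irrep \ class              {e} (size 1)  {r^2} (size 1)  {r^1, r^3} (size 2)  {s, sr^2, ...} (size 2)  {sr, sr^3, ...} (size 2)
  chi_1 (triv)               1             1               1                    1                        1                       
  chi_2 (sign: r->1, s->-1)  1             1               1                    -1                       -1                      
  chi_3 (r->-1, s->1)        1             1               -1                   1                        -1                      
  chi_4 (r->-1, s->-1)       1             1               -1                   -1                       1                       
  chi_5 (2d, j=1)            2             -2              0                    0                        0                       

Spot check: chi_4 (r->-1, s->-1) on {r^2} = 1.

Reasoning: D_4 has order 2*4 = 8 with 5 conjugacy classes, hence 5 irreducibles. Sum of squared dims 1 + 1 + 1 + 1 + 4 = 8 = |G|. Linear characters come from the abelianisation; the 2-dimensional irreps have character r^k -> 2*cos(2*pi*j*k/4), reflections -> 0.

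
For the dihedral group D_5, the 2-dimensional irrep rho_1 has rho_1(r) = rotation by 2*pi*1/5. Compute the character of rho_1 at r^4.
chi_{rho_1}(r^4) = 2*cos(2*pi*1*4/5) = -1/2 + sqrt(5)/2

rho_1(r^4) is rotation by angle 2*pi*1*4/5, whose trace is 2*cos(2*pi*1*4/5) = -1/2 + sqrt(5)/2.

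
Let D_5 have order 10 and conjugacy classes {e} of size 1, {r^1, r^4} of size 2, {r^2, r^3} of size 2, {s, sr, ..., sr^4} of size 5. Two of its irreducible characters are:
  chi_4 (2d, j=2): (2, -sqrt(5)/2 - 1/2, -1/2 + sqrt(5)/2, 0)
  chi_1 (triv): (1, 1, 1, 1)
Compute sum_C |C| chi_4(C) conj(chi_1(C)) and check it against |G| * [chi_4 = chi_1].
Sum = 0; so <chi_4, chi_1> = 0 (distinct irreducibles are orthogonal).

Details: Compute term by term over conjugacy classes (|C| * chi_4(C) * conj(chi_1(C))):
  1*(2)*conj(1) + 2*(-sqrt(5)/2 - 1/2)*conj(1) + 2*(-1/2 + sqrt(5)/2)*conj(1) + 5*(0)*conj(1)
  = (2) + (-sqrt(5) - 1) + (-1 + sqrt(5)) + (0)
  = 0.
Dividing by |G| = 10 gives 0/10 = 0, matching the row-orthogonality relation <chi_4, chi_1> = [chi_4 = chi_1].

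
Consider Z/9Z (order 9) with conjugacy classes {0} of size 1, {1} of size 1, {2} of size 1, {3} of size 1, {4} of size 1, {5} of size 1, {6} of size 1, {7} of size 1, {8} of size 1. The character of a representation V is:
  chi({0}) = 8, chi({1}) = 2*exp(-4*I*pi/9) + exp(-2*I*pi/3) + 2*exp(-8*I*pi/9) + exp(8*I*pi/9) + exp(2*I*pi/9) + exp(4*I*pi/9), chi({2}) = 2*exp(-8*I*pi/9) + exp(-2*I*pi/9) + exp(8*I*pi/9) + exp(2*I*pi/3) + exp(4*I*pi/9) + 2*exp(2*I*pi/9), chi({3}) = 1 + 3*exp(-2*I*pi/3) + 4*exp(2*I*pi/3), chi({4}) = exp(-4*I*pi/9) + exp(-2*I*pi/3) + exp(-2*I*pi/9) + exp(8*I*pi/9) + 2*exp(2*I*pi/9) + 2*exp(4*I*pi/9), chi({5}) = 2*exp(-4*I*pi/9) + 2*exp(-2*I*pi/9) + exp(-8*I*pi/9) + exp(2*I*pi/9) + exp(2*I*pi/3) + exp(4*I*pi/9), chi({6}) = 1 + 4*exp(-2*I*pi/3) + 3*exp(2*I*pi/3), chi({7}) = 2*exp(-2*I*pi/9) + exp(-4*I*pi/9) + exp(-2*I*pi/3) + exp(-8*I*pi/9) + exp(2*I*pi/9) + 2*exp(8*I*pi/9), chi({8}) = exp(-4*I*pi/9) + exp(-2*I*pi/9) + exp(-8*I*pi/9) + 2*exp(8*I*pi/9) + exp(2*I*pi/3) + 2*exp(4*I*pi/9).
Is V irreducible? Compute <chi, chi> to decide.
Not irreducible (reducible): <chi, chi> = 12 > 1.

Justification: <chi, chi> = (1/|G|) sum_C |C| * |chi(C)|^2 = (1/9)[1*|8|^2 + 1*|2*exp(-4*I*pi/9) + exp(-2*I*pi/3) + 2*exp(-8*I*pi/9) + exp(8*I*pi/9) + exp(2*I*pi/9) + exp(4*I*pi/9)|^2 + 1*|2*exp(-8*I*pi/9) + exp(-2*I*pi/9) + exp(8*I*pi/9) + exp(2*I*pi/3) + exp(4*I*pi/9) + 2*exp(2*I*pi/9)|^2 + 1*|1 + 3*exp(-2*I*pi/3) + 4*exp(2*I*pi/3)|^2 + 1*|exp(-4*I*pi/9) + exp(-2*I*pi/3) + exp(-2*I*pi/9) + exp(8*I*pi/9) + 2*exp(2*I*pi/9) + 2*exp(4*I*pi/9)|^2 + 1*|2*exp(-4*I*pi/9) + 2*exp(-2*I*pi/9) + exp(-8*I*pi/9) + exp(2*I*pi/9) + exp(2*I*pi/3) + exp(4*I*pi/9)|^2 + 1*|1 + 4*exp(-2*I*pi/3) + 3*exp(2*I*pi/3)|^2 + 1*|2*exp(-2*I*pi/9) + exp(-4*I*pi/9) + exp(-2*I*pi/3) + exp(-8*I*pi/9) + exp(2*I*pi/9) + 2*exp(8*I*pi/9)|^2 + 1*|exp(-4*I*pi/9) + exp(-2*I*pi/9) + exp(-8*I*pi/9) + 2*exp(8*I*pi/9) + exp(2*I*pi/3) + 2*exp(4*I*pi/9)|^2]
  = (1/9)[(64) + (12 + 7*exp(-2*I*pi/3) + 6*exp(-4*I*pi/9) + 7*exp(-2*I*pi/9) + 6*exp(-8*I*pi/9) + 6*exp(8*I*pi/9) + 7*exp(2*I*pi/9) + 6*exp(4*I*pi/9) + 7*exp(2*I*pi/3)) + (12 + 7*exp(-4*I*pi/9) + 7*exp(-2*I*pi/3) + 6*exp(-2*I*pi/9) + 6*exp(-8*I*pi/9) + 6*exp(8*I*pi/9) + 6*exp(2*I*pi/9) + 7*exp(2*I*pi/3) + 7*exp(4*I*pi/9)) + (7) + (12 + 7*exp(-2*I*pi/3) + 6*exp(-4*I*pi/9) + 6*exp(-2*I*pi/9) + 7*exp(-8*I*pi/9) + 7*exp(8*I*pi/9) + 6*exp(2*I*pi/9) + 6*exp(4*I*pi/9) + 7*exp(2*I*pi/3)) + (12 + 7*exp(-2*I*pi/3) + 6*exp(-4*I*pi/9) + 6*exp(-2*I*pi/9) + 7*exp(-8*I*pi/9) + 7*exp(8*I*pi/9) + 6*exp(2*I*pi/9) + 6*exp(4*I*pi/9) + 7*exp(2*I*pi/3)) + (7) + (12 + 7*exp(-4*I*pi/9) + 7*exp(-2*I*pi/3) + 6*exp(-2*I*pi/9) + 6*exp(-8*I*pi/9) + 6*exp(8*I*pi/9) + 6*exp(2*I*pi/9) + 7*exp(2*I*pi/3) + 7*exp(4*I*pi/9)) + (12 + 7*exp(-2*I*pi/3) + 6*exp(-4*I*pi/9) + 7*exp(-2*I*pi/9) + 6*exp(-8*I*pi/9) + 6*exp(8*I*pi/9) + 7*exp(2*I*pi/9) + 6*exp(4*I*pi/9) + 7*exp(2*I*pi/3))] = 108/9 = 12.
(Exp terms are combined using exp(i*s)*conj(exp(i*t)) = exp(i*(s-t)), and sums of them are collapsed using the identity that for every m > 1 the m distinct m-th roots of unity sum to 0, e.g. 1 + exp(2*I*pi/3) + exp(-2*I*pi/3) = 0.)
A character is irreducible iff <chi, chi> = 1, so this representation is reducible.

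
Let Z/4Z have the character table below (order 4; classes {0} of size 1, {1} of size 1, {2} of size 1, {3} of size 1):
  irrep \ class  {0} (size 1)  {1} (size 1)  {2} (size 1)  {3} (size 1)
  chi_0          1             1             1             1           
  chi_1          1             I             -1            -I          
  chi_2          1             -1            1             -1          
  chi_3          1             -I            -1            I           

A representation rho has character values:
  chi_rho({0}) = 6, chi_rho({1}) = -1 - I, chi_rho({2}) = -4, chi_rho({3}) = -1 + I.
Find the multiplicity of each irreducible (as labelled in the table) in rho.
Multiplicities: chi_0: 0, chi_1: 2, chi_2: 1, chi_3: 3.

Why: Use <chi_rho, chi> = (1/|G|) sum_C |C| * chi_rho(C) * conj(chi(C)) with |G| = 4 for each irreducible chi in the table:
  <chi_rho, chi_0> = (1/4)[1*(6)*conj(1) + 1*(-1 - I)*conj(1) + 1*(-4)*conj(1) + 1*(-1 + I)*conj(1)]
      = (1/4)[(6) + (-1 - I) + (-4) + (-1 + I)] = 0/4 = 0
  <chi_rho, chi_1> = (1/4)[1*(6)*conj(1) + 1*(-1 - I)*conj(I) + 1*(-4)*conj(-1) + 1*(-1 + I)*conj(-I)]
      = (1/4)[(6) + (-1 + I) + (4) + (-1 - I)] = 8/4 = 2
  <chi_rho, chi_2> = (1/4)[1*(6)*conj(1) + 1*(-1 - I)*conj(-1) + 1*(-4)*conj(1) + 1*(-1 + I)*conj(-1)]
      = (1/4)[(6) + (1 + I) + (-4) + (1 - I)] = 4/4 = 1
  <chi_rho, chi_3> = (1/4)[1*(6)*conj(1) + 1*(-1 - I)*conj(-I) + 1*(-4)*conj(-1) + 1*(-1 + I)*conj(I)]
      = (1/4)[(6) + (1 - I) + (4) + (1 + I)] = 12/4 = 3
(Exp terms are combined using exp(i*s)*conj(exp(i*t)) = exp(i*(s-t)), and sums of them are collapsed using the identity that for every m > 1 the m distinct m-th roots of unity sum to 0, e.g. 1 + exp(2*I*pi/3) + exp(-2*I*pi/3) = 0.)
Dimension check: dim(rho) = sum (mult * dim) = 0*1 + 2*1 + 1*1 + 3*1 = 6 = chi_rho(e) = 6.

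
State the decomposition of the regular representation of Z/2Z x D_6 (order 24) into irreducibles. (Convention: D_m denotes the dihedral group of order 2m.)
Each irreducible V_i of dimension d_i appears with multiplicity d_i, i.e. rho_reg = (direct sum over all irreducibles V_i) d_i V_i. The irreducible dimensions for Z/2Z x D_6 are 1, 1, 1, 1, 1, 1, 1, 1, 2, 2, 2, 2: 8 irreducibles of dimension 1, each with multiplicity 1; 4 irreducibles of dimension 2, each with multiplicity 2. Total dimension 8*1*1 + 4*2*2 = 24 = |G|.

Proof sketch: General theorem: in the regular representation of a finite group G, each irreducible appears with multiplicity equal to its dimension. Check: dim(rho_reg) = sum d_i^2 = 1 + 1 + 1 + 1 + 1 + 1 + 1 + 1 + 4 + 4 + 4 + 4 = 24 = |G|.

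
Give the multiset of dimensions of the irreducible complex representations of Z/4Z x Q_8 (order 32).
Dimensions: 1, 1, 1, 1, 1, 1, 1, 1, 1, 1, 1, 1, 1, 1, 1, 1, 2, 2, 2, 2

There are 20 irreducibles (= number of conjugacy classes). Their dimensions d_i satisfy sum d_i^2 = |G| = 32: 1 + 1 + 1 + 1 + 1 + 1 + 1 + 1 + 1 + 1 + 1 + 1 + 1 + 1 + 1 + 1 + 4 + 4 + 4 + 4 = 32. (For the product with Z/4Z: each of the 4 1-dim characters of Z/4Z tensors with each irrep of Q_8, giving 4 copies of each Q_8-dimension.)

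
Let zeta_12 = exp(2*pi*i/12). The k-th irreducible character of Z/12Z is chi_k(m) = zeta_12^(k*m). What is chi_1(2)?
chi_1(2) = zeta_12^2 = exp(I*pi/3)

Explanation: chi_1(2) = zeta_12^(1*2) = zeta_12^2. Since zeta_12^12 = 1, this equals zeta_12^2 = exp(2*pi*i*2/12) = exp(I*pi/3).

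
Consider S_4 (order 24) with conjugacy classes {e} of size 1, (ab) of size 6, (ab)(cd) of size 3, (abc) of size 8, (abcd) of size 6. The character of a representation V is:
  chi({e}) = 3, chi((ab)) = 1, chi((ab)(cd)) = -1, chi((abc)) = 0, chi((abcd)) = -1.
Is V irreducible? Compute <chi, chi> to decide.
Irreducible: <chi, chi> = 1.

Why: <chi, chi> = (1/|G|) sum_C |C| * |chi(C)|^2 = (1/24)[1*|3|^2 + 6*|1|^2 + 3*|-1|^2 + 8*|0|^2 + 6*|-1|^2]
  = (1/24)[(9) + (6) + (3) + (0) + (6)] = 24/24 = 1.
A character is irreducible iff <chi, chi> = 1, so this representation is irreducible.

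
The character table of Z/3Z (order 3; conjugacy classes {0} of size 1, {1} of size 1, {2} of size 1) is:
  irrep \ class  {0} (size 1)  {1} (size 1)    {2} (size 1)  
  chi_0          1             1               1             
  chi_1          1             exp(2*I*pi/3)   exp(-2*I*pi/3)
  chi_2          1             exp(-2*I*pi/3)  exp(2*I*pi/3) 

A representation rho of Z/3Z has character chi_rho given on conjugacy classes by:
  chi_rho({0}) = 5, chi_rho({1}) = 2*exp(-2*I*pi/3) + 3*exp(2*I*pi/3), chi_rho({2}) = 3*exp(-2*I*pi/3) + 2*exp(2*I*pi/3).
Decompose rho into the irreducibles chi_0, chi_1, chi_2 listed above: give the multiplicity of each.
Multiplicities: chi_0: 0, chi_1: 3, chi_2: 2.

Proof sketch: Use <chi_rho, chi> = (1/|G|) sum_C |C| * chi_rho(C) * conj(chi(C)) with |G| = 3 for each irreducible chi in the table:
  <chi_rho, chi_0> = (1/3)[1*(5)*conj(1) + 1*(2*exp(-2*I*pi/3) + 3*exp(2*I*pi/3))*conj(1) + 1*(3*exp(-2*I*pi/3) + 2*exp(2*I*pi/3))*conj(1)]
      = (1/3)[(5) + (2*exp(-2*I*pi/3) + 3*exp(2*I*pi/3)) + (3*exp(-2*I*pi/3) + 2*exp(2*I*pi/3))] = 0/3 = 0
  <chi_rho, chi_1> = (1/3)[1*(5)*conj(1) + 1*(2*exp(-2*I*pi/3) + 3*exp(2*I*pi/3))*conj(exp(2*I*pi/3)) + 1*(3*exp(-2*I*pi/3) + 2*exp(2*I*pi/3))*conj(exp(-2*I*pi/3))]
      = (1/3)[(5) + (3 + 2*exp(2*I*pi/3)) + (3 + 2*exp(-2*I*pi/3))] = 9/3 = 3
  <chi_rho, chi_2> = (1/3)[1*(5)*conj(1) + 1*(2*exp(-2*I*pi/3) + 3*exp(2*I*pi/3))*conj(exp(-2*I*pi/3)) + 1*(3*exp(-2*I*pi/3) + 2*exp(2*I*pi/3))*conj(exp(2*I*pi/3))]
      = (1/3)[(5) + (2 + 3*exp(-2*I*pi/3)) + (2 + 3*exp(2*I*pi/3))] = 6/3 = 2
(Exp terms are combined using exp(i*s)*conj(exp(i*t)) = exp(i*(s-t)), and sums of them are collapsed using the identity that for every m > 1 the m distinct m-th roots of unity sum to 0, e.g. 1 + exp(2*I*pi/3) + exp(-2*I*pi/3) = 0.)
Dimension check: dim(rho) = sum (mult * dim) = 0*1 + 3*1 + 2*1 = 5 = chi_rho(e) = 5.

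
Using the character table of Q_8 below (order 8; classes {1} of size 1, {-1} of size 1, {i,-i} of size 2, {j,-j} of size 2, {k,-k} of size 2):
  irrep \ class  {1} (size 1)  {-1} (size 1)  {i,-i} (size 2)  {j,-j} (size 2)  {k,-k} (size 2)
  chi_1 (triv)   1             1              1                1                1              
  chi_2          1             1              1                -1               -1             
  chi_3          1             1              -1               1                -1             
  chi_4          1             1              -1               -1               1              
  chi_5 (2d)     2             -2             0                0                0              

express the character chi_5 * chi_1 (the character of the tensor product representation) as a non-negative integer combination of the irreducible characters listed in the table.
chi_5 tensor chi_1 = chi_5 (all other irreducibles have multiplicity 0).

Why: The character of a tensor product is the pointwise product (chi_5 * chi_1)(C) = chi_5(C) * chi_1(C):
  {1}: (2)*(1), {-1}: (-2)*(1), {i,-i}: (0)*(1), {j,-j}: (0)*(1), {k,-k}: (0)*(1)
so (chi_5 * chi_1) takes values
  {1} -> 2, {-1} -> -2, {i,-i} -> 0, {j,-j} -> 0, {k,-k} -> 0.
Now take the inner product of this character with each irreducible chi from the table, <chi_5*chi_1, chi> = (1/8) sum_C |C| (chi_5*chi_1)(C) conj(chi(C)):
  <chi_5*chi_1, chi_1> = (1/8)[1*(2)*conj(1) + 1*(-2)*conj(1) + 2*(0)*conj(1) + 2*(0)*conj(1) + 2*(0)*conj(1)]
      = (1/8)[(2) + (-2) + (0) + (0) + (0)] = 0/8 = 0
  <chi_5*chi_1, chi_2> = (1/8)[1*(2)*conj(1) + 1*(-2)*conj(1) + 2*(0)*conj(1) + 2*(0)*conj(-1) + 2*(0)*conj(-1)]
      = (1/8)[(2) + (-2) + (0) + (0) + (0)] = 0/8 = 0
  <chi_5*chi_1, chi_3> = (1/8)[1*(2)*conj(1) + 1*(-2)*conj(1) + 2*(0)*conj(-1) + 2*(0)*conj(1) + 2*(0)*conj(-1)]
      = (1/8)[(2) + (-2) + (0) + (0) + (0)] = 0/8 = 0
  <chi_5*chi_1, chi_4> = (1/8)[1*(2)*conj(1) + 1*(-2)*conj(1) + 2*(0)*conj(-1) + 2*(0)*conj(-1) + 2*(0)*conj(1)]
      = (1/8)[(2) + (-2) + (0) + (0) + (0)] = 0/8 = 0
  <chi_5*chi_1, chi_5> = (1/8)[1*(2)*conj(2) + 1*(-2)*conj(-2) + 2*(0)*conj(0) + 2*(0)*conj(0) + 2*(0)*conj(0)]
      = (1/8)[(4) + (4) + (0) + (0) + (0)] = 8/8 = 1
Hence the multiplicities are chi_5: 1. Dimension check: dim(chi_5)*dim(chi_1) = 2*1 = 2 and sum (mult * dim) = 1*2 = 2.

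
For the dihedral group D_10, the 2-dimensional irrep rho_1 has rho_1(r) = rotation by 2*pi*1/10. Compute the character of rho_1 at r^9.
chi_{rho_1}(r^9) = 2*cos(2*pi*1*9/10) = 1/2 + sqrt(5)/2

Proof sketch: rho_1(r^9) is rotation by angle 2*pi*1*9/10, whose trace is 2*cos(2*pi*1*9/10) = 1/2 + sqrt(5)/2.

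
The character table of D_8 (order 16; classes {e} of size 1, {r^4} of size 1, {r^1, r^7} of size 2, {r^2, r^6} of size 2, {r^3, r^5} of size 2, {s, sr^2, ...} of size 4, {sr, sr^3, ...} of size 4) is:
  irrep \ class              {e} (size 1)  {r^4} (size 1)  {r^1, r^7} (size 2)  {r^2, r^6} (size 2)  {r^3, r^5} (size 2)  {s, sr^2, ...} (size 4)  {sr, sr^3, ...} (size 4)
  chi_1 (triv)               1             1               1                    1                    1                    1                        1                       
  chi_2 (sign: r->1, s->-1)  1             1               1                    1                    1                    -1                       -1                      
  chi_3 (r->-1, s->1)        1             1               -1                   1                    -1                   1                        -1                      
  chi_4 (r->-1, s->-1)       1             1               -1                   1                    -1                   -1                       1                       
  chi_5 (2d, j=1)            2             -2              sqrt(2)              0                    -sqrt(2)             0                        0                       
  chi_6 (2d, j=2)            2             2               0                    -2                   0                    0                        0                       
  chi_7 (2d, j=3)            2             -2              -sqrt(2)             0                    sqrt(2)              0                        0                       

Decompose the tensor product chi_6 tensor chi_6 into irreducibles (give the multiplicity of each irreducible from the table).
chi_6 tensor chi_6 = chi_1 + chi_2 + chi_3 + chi_4 (all other irreducibles have multiplicity 0).

Explanation: The character of a tensor product is the pointwise product (chi_6 * chi_6)(C) = chi_6(C) * chi_6(C):
  {e}: (2)*(2), {r^4}: (2)*(2), {r^1, r^7}: (0)*(0), {r^2, r^6}: (-2)*(-2), {r^3, r^5}: (0)*(0), {s, sr^2, ...}: (0)*(0), {sr, sr^3, ...}: (0)*(0)
so (chi_6 * chi_6) takes values
  {e} -> 4, {r^4} -> 4, {r^1, r^7} -> 0, {r^2, r^6} -> 4, {r^3, r^5} -> 0, {s, sr^2, ...} -> 0, {sr, sr^3, ...} -> 0.
Now take the inner product of this character with each irreducible chi from the table, <chi_6*chi_6, chi> = (1/16) sum_C |C| (chi_6*chi_6)(C) conj(chi(C)):
  <chi_6*chi_6, chi_1> = (1/16)[1*(4)*conj(1) + 1*(4)*conj(1) + 2*(0)*conj(1) + 2*(4)*conj(1) + 2*(0)*conj(1) + 4*(0)*conj(1) + 4*(0)*conj(1)]
      = (1/16)[(4) + (4) + (0) + (8) + (0) + (0) + (0)] = 16/16 = 1
  <chi_6*chi_6, chi_2> = (1/16)[1*(4)*conj(1) + 1*(4)*conj(1) + 2*(0)*conj(1) + 2*(4)*conj(1) + 2*(0)*conj(1) + 4*(0)*conj(-1) + 4*(0)*conj(-1)]
      = (1/16)[(4) + (4) + (0) + (8) + (0) + (0) + (0)] = 16/16 = 1
  <chi_6*chi_6, chi_3> = (1/16)[1*(4)*conj(1) + 1*(4)*conj(1) + 2*(0)*conj(-1) + 2*(4)*conj(1) + 2*(0)*conj(-1) + 4*(0)*conj(1) + 4*(0)*conj(-1)]
      = (1/16)[(4) + (4) + (0) + (8) + (0) + (0) + (0)] = 16/16 = 1
  <chi_6*chi_6, chi_4> = (1/16)[1*(4)*conj(1) + 1*(4)*conj(1) + 2*(0)*conj(-1) + 2*(4)*conj(1) + 2*(0)*conj(-1) + 4*(0)*conj(-1) + 4*(0)*conj(1)]
      = (1/16)[(4) + (4) + (0) + (8) + (0) + (0) + (0)] = 16/16 = 1
  <chi_6*chi_6, chi_5> = (1/16)[1*(4)*conj(2) + 1*(4)*conj(-2) + 2*(0)*conj(sqrt(2)) + 2*(4)*conj(0) + 2*(0)*conj(-sqrt(2)) + 4*(0)*conj(0) + 4*(0)*conj(0)]
      = (1/16)[(8) + (-8) + (0) + (0) + (0) + (0) + (0)] = 0/16 = 0
  <chi_6*chi_6, chi_6> = (1/16)[1*(4)*conj(2) + 1*(4)*conj(2) + 2*(0)*conj(0) + 2*(4)*conj(-2) + 2*(0)*conj(0) + 4*(0)*conj(0) + 4*(0)*conj(0)]
      = (1/16)[(8) + (8) + (0) + (-16) + (0) + (0) + (0)] = 0/16 = 0
  <chi_6*chi_6, chi_7> = (1/16)[1*(4)*conj(2) + 1*(4)*conj(-2) + 2*(0)*conj(-sqrt(2)) + 2*(4)*conj(0) + 2*(0)*conj(sqrt(2)) + 4*(0)*conj(0) + 4*(0)*conj(0)]
      = (1/16)[(8) + (-8) + (0) + (0) + (0) + (0) + (0)] = 0/16 = 0
Hence the multiplicities are chi_1: 1, chi_2: 1, chi_3: 1, chi_4: 1. Dimension check: dim(chi_6)*dim(chi_6) = 2*2 = 4 and sum (mult * dim) = 1*1 + 1*1 + 1*1 + 1*1 = 4.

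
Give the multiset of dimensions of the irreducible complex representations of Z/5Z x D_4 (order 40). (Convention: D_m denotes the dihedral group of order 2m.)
Dimensions: 1, 1, 1, 1, 1, 1, 1, 1, 1, 1, 1, 1, 1, 1, 1, 1, 1, 1, 1, 1, 2, 2, 2, 2, 2

Working: There are 25 irreducibles (= number of conjugacy classes). Their dimensions d_i satisfy sum d_i^2 = |G| = 40: 1 + 1 + 1 + 1 + 1 + 1 + 1 + 1 + 1 + 1 + 1 + 1 + 1 + 1 + 1 + 1 + 1 + 1 + 1 + 1 + 4 + 4 + 4 + 4 + 4 = 40. (For the product with Z/5Z: each of the 5 1-dim characters of Z/5Z tensors with each irrep of D_4, giving 5 copies of each D_4-dimension.)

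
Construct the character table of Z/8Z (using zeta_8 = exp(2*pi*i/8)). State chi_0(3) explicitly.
Character table of Z/8Z (irreps indexed chi_0,...,chi_7 with chi_k(m) = zeta_8^(k*m), zeta_8 = exp(2*pi*i/8)):
  irrep \ class  {0} (size 1)  {1} (size 1)    {2} (size 1)  {3} (size 1)    {4} (size 1)  {5} (size 1)    {6} (size 1)  {7} (size 1)  
  chi_0          1             1               1             1               1             1               1             1             
  chi_1          1             exp(I*pi/4)     I             exp(3*I*pi/4)   -1            exp(-3*I*pi/4)  -I            exp(-I*pi/4)  
  chi_2          1             I               -1            -I              1             I               -1            -I            
  chi_3          1             exp(3*I*pi/4)   -I            exp(I*pi/4)     -1            exp(-I*pi/4)    I             exp(-3*I*pi/4)
  chi_4          1             -1              1             -1              1             -1              1             -1            
  chi_5          1             exp(-3*I*pi/4)  I             exp(-I*pi/4)    -1            exp(I*pi/4)     -I            exp(3*I*pi/4) 
  chi_6          1             -I              -1            I               1             -I              -1            I             
  chi_7          1             exp(-I*pi/4)    -I            exp(-3*I*pi/4)  -1            exp(3*I*pi/4)   I             exp(I*pi/4)   

Spot check: chi_0(3) = zeta_8^(0*3) = zeta_8^0 = 1.

Reasoning: Z/8Z is abelian, so all 8 irreducible complex representations are 1-dimensional. They are given by chi_k(m) = zeta_8^(k*m) for k = 0,...,7. Row orthogonality: sum_m chi_k(m) conj(chi_l(m)) = 8 * [k = l].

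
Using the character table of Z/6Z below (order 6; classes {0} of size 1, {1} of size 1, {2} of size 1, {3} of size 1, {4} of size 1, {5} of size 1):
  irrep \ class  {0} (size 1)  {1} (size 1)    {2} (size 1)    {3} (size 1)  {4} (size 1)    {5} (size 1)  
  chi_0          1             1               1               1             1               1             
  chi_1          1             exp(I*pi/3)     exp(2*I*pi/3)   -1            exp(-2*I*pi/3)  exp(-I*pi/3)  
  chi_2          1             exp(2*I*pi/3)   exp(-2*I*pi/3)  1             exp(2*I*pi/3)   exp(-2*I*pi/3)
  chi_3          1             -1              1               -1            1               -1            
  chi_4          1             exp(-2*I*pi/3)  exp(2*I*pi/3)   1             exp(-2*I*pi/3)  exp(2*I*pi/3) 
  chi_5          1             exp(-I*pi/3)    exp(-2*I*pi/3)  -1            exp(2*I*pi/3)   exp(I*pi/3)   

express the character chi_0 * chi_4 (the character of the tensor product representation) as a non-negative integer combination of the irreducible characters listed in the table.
chi_0 tensor chi_4 = chi_4 (all other irreducibles have multiplicity 0).

Working: The character of a tensor product is the pointwise product (chi_0 * chi_4)(C) = chi_0(C) * chi_4(C):
  {0}: (1)*(1), {1}: (1)*(exp(-2*I*pi/3)), {2}: (1)*(exp(2*I*pi/3)), {3}: (1)*(1), {4}: (1)*(exp(-2*I*pi/3)), {5}: (1)*(exp(2*I*pi/3))
so (chi_0 * chi_4) takes values
  {0} -> 1, {1} -> exp(-2*I*pi/3), {2} -> exp(2*I*pi/3), {3} -> 1, {4} -> exp(-2*I*pi/3), {5} -> exp(2*I*pi/3).
Now take the inner product of this character with each irreducible chi from the table, <chi_0*chi_4, chi> = (1/6) sum_C |C| (chi_0*chi_4)(C) conj(chi(C)):
  <chi_0*chi_4, chi_0> = (1/6)[1*(1)*conj(1) + 1*(exp(-2*I*pi/3))*conj(1) + 1*(exp(2*I*pi/3))*conj(1) + 1*(1)*conj(1) + 1*(exp(-2*I*pi/3))*conj(1) + 1*(exp(2*I*pi/3))*conj(1)]
      = (1/6)[(1) + (exp(-2*I*pi/3)) + (exp(2*I*pi/3)) + (1) + (exp(-2*I*pi/3)) + (exp(2*I*pi/3))] = 0/6 = 0
  <chi_0*chi_4, chi_1> = (1/6)[1*(1)*conj(1) + 1*(exp(-2*I*pi/3))*conj(exp(I*pi/3)) + 1*(exp(2*I*pi/3))*conj(exp(2*I*pi/3)) + 1*(1)*conj(-1) + 1*(exp(-2*I*pi/3))*conj(exp(-2*I*pi/3)) + 1*(exp(2*I*pi/3))*conj(exp(-I*pi/3))]
      = (1/6)[(1) + (-1) + (1) + (-1) + (1) + (-1)] = 0/6 = 0
  <chi_0*chi_4, chi_2> = (1/6)[1*(1)*conj(1) + 1*(exp(-2*I*pi/3))*conj(exp(2*I*pi/3)) + 1*(exp(2*I*pi/3))*conj(exp(-2*I*pi/3)) + 1*(1)*conj(1) + 1*(exp(-2*I*pi/3))*conj(exp(2*I*pi/3)) + 1*(exp(2*I*pi/3))*conj(exp(-2*I*pi/3))]
      = (1/6)[(1) + (exp(2*I*pi/3)) + (exp(-2*I*pi/3)) + (1) + (exp(2*I*pi/3)) + (exp(-2*I*pi/3))] = 0/6 = 0
  <chi_0*chi_4, chi_3> = (1/6)[1*(1)*conj(1) + 1*(exp(-2*I*pi/3))*conj(-1) + 1*(exp(2*I*pi/3))*conj(1) + 1*(1)*conj(-1) + 1*(exp(-2*I*pi/3))*conj(1) + 1*(exp(2*I*pi/3))*conj(-1)]
      = (1/6)[(1) + (-exp(-2*I*pi/3)) + (exp(2*I*pi/3)) + (-1) + (exp(-2*I*pi/3)) + (-exp(2*I*pi/3))] = 0/6 = 0
  <chi_0*chi_4, chi_4> = (1/6)[1*(1)*conj(1) + 1*(exp(-2*I*pi/3))*conj(exp(-2*I*pi/3)) + 1*(exp(2*I*pi/3))*conj(exp(2*I*pi/3)) + 1*(1)*conj(1) + 1*(exp(-2*I*pi/3))*conj(exp(-2*I*pi/3)) + 1*(exp(2*I*pi/3))*conj(exp(2*I*pi/3))]
      = (1/6)[(1) + (1) + (1) + (1) + (1) + (1)] = 6/6 = 1
  <chi_0*chi_4, chi_5> = (1/6)[1*(1)*conj(1) + 1*(exp(-2*I*pi/3))*conj(exp(-I*pi/3)) + 1*(exp(2*I*pi/3))*conj(exp(-2*I*pi/3)) + 1*(1)*conj(-1) + 1*(exp(-2*I*pi/3))*conj(exp(2*I*pi/3)) + 1*(exp(2*I*pi/3))*conj(exp(I*pi/3))]
      = (1/6)[(1) + (exp(-I*pi/3)) + (exp(-2*I*pi/3)) + (-1) + (exp(2*I*pi/3)) + (exp(I*pi/3))] = 0/6 = 0
(Exp terms are combined using exp(i*s)*conj(exp(i*t)) = exp(i*(s-t)), and sums of them are collapsed using the identity that for every m > 1 the m distinct m-th roots of unity sum to 0, e.g. 1 + exp(2*I*pi/3) + exp(-2*I*pi/3) = 0.)
Hence the multiplicities are chi_4: 1. Dimension check: dim(chi_0)*dim(chi_4) = 1*1 = 1 and sum (mult * dim) = 1*1 = 1.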